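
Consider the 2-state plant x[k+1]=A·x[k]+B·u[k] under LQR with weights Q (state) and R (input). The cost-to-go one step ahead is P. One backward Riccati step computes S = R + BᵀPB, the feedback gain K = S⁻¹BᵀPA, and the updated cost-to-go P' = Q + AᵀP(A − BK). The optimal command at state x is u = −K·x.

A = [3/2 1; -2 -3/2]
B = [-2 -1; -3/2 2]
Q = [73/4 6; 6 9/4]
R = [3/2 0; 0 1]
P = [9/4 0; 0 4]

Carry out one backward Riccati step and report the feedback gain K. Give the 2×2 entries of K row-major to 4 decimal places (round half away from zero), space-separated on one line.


-0.1387 -0.0635 -1.0605 -0.7650

BᵀP = [-4.5000 -6.0000; -2.2500 8.0000]
S = R + BᵀPB = [3/2 0; 0 1] + [18.0000 -7.5000; -7.5000 18.2500] = [19.5000 -7.5000; -7.5000 19.2500]
BᵀPA = [5.2500 4.5000; -19.3750 -14.2500]
K = S⁻¹·BᵀPA = [-0.1387 -0.0635; -1.0605 -0.7650]
A−BK = [0.1622 0.1081; -0.0870 -0.0652]
AᵀP(A−BK) = [1.2429 0.8866; 0.8866 0.6345]
P' = Q + AᵀP(A−BK) = [19.4929 6.8866; 6.8866 2.8845]
tr(P') = 22.3775


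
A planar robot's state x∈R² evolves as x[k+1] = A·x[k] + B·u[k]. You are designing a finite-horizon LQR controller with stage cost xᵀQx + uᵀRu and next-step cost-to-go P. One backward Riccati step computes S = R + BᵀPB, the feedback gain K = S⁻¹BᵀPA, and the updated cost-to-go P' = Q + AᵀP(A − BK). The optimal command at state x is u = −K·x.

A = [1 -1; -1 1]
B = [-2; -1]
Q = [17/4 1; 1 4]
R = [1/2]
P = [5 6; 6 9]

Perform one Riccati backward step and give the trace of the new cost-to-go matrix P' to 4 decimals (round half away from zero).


11.3154

BᵀP = [-16.0000 -21.0000]
S = R + BᵀPB = [1/2] + [53.0000] = [53.5000]
BᵀPA = [5.0000 -5.0000]
K = S⁻¹·BᵀPA = [0.0935 -0.0935]
A−BK = [1.1869 -1.1869; -0.9065 0.9065]
AᵀP(A−BK) = [1.5327 -1.5327; -1.5327 1.5327]
P' = Q + AᵀP(A−BK) = [5.7827 -0.5327; -0.5327 5.5327]
tr(P') = 11.3154


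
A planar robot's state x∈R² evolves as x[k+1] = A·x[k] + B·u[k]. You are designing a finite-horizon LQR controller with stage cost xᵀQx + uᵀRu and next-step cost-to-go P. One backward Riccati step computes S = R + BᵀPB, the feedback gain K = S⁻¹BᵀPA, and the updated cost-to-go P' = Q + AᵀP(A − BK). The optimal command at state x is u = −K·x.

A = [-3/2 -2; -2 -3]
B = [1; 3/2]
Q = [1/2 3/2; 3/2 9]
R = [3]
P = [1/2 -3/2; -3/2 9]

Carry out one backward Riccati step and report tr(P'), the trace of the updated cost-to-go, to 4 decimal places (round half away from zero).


24.0203

BᵀP = [-1.7500 12.0000]
S = R + BᵀPB = [3] + [16.2500] = [19.2500]
BᵀPA = [-21.3750 -32.5000]
K = S⁻¹·BᵀPA = [-1.1104 -1.6883]
A−BK = [-0.3896 -0.3117; -0.3344 -0.4675]
AᵀP(A−BK) = [4.3904 6.6623; 6.6623 10.1299]
P' = Q + AᵀP(A−BK) = [4.8904 8.1623; 8.1623 19.1299]
tr(P') = 24.0203


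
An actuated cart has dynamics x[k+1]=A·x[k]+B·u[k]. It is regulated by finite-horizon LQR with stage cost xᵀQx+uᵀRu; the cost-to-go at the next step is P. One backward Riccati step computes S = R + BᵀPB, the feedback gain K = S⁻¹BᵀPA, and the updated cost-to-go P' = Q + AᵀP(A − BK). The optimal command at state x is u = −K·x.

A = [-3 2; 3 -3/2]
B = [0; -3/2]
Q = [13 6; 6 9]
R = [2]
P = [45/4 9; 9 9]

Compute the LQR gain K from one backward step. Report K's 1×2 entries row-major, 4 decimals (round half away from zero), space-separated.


BᵀP = [-13.5000 -13.5000]
S = R + BᵀPB = [2] + [20.2500] = [22.2500]
BᵀPA = [0.0000 -6.7500]
K = S⁻¹·BᵀPA = [0.0000 -0.3034]
A−BK = [-3.0000 2.0000; 3.0000 -1.9551]
AᵀP(A−BK) = [20.2500 -13.5000; -13.5000 9.2022]
P' = Q + AᵀP(A−BK) = [33.2500 -7.5000; -7.5000 18.2022]
tr(P') = 51.4522

0.0000 -0.3034


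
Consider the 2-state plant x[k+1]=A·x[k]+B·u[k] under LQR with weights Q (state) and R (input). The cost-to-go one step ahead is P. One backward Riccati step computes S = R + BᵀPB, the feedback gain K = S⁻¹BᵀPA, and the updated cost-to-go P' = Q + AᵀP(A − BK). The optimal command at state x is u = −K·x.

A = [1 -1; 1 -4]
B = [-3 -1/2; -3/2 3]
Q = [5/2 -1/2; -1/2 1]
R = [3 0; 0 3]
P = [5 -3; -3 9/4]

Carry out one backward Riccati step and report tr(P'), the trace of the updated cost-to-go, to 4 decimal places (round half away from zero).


6.5634

BᵀP = [-10.5000 5.6250; -11.5000 8.2500]
S = R + BᵀPB = [3 0; 0 3] + [23.0625 22.1250; 22.1250 30.5000] = [26.0625 22.1250; 22.1250 33.5000]
BᵀPA = [-4.8750 -12.0000; -3.2500 -21.5000]
K = S⁻¹·BᵀPA = [-0.2383 0.1921; 0.0604 -0.7687]
A−BK = [0.3153 -0.8080; 0.4614 -1.4058]
AᵀP(A−BK) = [0.2845 -0.5617; -0.5617 2.7789]
P' = Q + AᵀP(A−BK) = [2.7845 -1.0617; -1.0617 3.7789]
tr(P') = 6.5634


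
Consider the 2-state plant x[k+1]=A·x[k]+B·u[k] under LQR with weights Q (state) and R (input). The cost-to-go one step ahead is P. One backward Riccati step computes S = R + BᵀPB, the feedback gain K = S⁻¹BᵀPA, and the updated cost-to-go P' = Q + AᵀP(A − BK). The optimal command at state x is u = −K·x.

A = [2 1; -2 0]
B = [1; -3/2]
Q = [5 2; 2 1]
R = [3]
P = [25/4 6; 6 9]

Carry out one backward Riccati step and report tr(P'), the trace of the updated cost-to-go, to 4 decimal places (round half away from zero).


BᵀP = [-2.7500 -7.5000]
S = R + BᵀPB = [3] + [8.5000] = [11.5000]
BᵀPA = [9.5000 -2.7500]
K = S⁻¹·BᵀPA = [0.8261 -0.2391]
A−BK = [1.1739 1.2391; -0.7609 -0.3587]
AᵀP(A−BK) = [5.1522 2.7717; 2.7717 5.5924]
P' = Q + AᵀP(A−BK) = [10.1522 4.7717; 4.7717 6.5924]
tr(P') = 16.7446

16.7446


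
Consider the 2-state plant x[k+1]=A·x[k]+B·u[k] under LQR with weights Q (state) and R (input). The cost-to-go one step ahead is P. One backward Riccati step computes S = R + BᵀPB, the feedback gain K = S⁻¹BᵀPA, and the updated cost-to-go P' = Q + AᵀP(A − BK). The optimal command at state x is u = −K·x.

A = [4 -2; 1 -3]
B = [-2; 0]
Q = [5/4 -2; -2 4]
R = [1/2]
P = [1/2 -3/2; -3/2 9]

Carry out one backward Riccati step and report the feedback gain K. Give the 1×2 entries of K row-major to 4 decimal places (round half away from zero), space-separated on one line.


-0.4000 -2.8000

BᵀP = [-1.0000 3.0000]
S = R + BᵀPB = [1/2] + [2.0000] = [2.5000]
BᵀPA = [-1.0000 -7.0000]
K = S⁻¹·BᵀPA = [-0.4000 -2.8000]
A−BK = [3.2000 -7.6000; 1.0000 -3.0000]
AᵀP(A−BK) = [4.6000 -12.8000; -12.8000 45.4000]
P' = Q + AᵀP(A−BK) = [5.8500 -14.8000; -14.8000 49.4000]
tr(P') = 55.2500


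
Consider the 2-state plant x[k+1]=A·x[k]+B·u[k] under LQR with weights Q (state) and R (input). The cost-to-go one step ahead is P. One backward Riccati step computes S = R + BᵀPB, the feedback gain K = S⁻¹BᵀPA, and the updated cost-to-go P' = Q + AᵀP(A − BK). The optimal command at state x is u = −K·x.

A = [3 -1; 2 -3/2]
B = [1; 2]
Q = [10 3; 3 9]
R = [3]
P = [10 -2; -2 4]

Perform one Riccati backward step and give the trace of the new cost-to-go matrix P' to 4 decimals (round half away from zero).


BᵀP = [6.0000 6.0000]
S = R + BᵀPB = [3] + [18.0000] = [21.0000]
BᵀPA = [30.0000 -15.0000]
K = S⁻¹·BᵀPA = [1.4286 -0.7143]
A−BK = [1.5714 -0.2857; -0.8571 -0.0714]
AᵀP(A−BK) = [39.1429 -7.5714; -7.5714 2.2857]
P' = Q + AᵀP(A−BK) = [49.1429 -4.5714; -4.5714 11.2857]
tr(P') = 60.4286

60.4286


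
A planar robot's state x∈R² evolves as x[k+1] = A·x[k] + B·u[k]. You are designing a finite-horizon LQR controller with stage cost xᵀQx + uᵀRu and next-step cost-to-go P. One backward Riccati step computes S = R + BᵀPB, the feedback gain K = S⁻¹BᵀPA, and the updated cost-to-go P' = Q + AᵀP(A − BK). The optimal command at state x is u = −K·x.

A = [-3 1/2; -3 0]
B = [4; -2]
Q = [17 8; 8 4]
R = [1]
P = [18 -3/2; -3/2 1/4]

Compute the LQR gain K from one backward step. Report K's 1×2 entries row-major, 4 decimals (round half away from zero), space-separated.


-0.6545 0.1194

BᵀP = [75.0000 -6.5000]
S = R + BᵀPB = [1] + [313.0000] = [314.0000]
BᵀPA = [-205.5000 37.5000]
K = S⁻¹·BᵀPA = [-0.6545 0.1194]
A−BK = [-0.3822 0.0223; -4.3089 0.2389]
AᵀP(A−BK) = [2.7588 -0.2078; -0.2078 0.0215]
P' = Q + AᵀP(A−BK) = [19.7588 7.7922; 7.7922 4.0215]
tr(P') = 23.7803


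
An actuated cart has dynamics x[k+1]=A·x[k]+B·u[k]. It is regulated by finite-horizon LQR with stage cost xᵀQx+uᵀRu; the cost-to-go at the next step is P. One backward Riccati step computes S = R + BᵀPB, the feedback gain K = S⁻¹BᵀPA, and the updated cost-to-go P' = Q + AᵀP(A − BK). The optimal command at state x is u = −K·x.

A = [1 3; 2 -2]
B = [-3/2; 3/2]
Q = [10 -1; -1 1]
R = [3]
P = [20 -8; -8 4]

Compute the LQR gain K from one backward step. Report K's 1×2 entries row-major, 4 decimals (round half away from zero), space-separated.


-0.0645 -1.7419

BᵀP = [-42.0000 18.0000]
S = R + BᵀPB = [3] + [90.0000] = [93.0000]
BᵀPA = [-6.0000 -162.0000]
K = S⁻¹·BᵀPA = [-0.0645 -1.7419]
A−BK = [0.9032 0.3871; 2.0968 0.6129]
AᵀP(A−BK) = [3.6129 1.5484; 1.5484 9.8065]
P' = Q + AᵀP(A−BK) = [13.6129 0.5484; 0.5484 10.8065]
tr(P') = 24.4194


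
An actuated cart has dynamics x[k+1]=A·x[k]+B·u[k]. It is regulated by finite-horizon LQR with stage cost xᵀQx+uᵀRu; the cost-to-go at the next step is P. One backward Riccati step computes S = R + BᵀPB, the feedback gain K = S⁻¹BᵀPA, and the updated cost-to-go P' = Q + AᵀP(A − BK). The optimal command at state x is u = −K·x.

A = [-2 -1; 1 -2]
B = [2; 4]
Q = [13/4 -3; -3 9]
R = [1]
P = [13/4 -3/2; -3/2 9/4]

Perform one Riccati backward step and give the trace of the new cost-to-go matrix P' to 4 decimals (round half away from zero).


32.7788

BᵀP = [0.5000 6.0000]
S = R + BᵀPB = [1] + [25.0000] = [26.0000]
BᵀPA = [5.0000 -12.5000]
K = S⁻¹·BᵀPA = [0.1923 -0.4808]
A−BK = [-2.3846 -0.0385; 0.2308 -0.0769]
AᵀP(A−BK) = [20.2885 -0.0962; -0.0962 0.2404]
P' = Q + AᵀP(A−BK) = [23.5385 -3.0962; -3.0962 9.2404]
tr(P') = 32.7788


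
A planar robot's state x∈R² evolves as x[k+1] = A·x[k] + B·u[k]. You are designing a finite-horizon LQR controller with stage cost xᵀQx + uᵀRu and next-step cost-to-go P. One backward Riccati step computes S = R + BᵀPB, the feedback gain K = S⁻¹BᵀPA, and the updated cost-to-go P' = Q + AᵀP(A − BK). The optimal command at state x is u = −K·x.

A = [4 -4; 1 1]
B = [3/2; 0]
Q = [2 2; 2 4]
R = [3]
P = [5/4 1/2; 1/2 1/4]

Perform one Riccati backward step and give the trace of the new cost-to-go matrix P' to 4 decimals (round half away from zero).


26.9516

BᵀP = [1.8750 0.7500]
S = R + BᵀPB = [3] + [2.8125] = [5.8125]
BᵀPA = [8.2500 -6.7500]
K = S⁻¹·BᵀPA = [1.4194 -1.1613]
A−BK = [1.8710 -2.2581; 1.0000 1.0000]
AᵀP(A−BK) = [12.5403 -10.1694; -10.1694 8.4113]
P' = Q + AᵀP(A−BK) = [14.5403 -8.1694; -8.1694 12.4113]
tr(P') = 26.9516


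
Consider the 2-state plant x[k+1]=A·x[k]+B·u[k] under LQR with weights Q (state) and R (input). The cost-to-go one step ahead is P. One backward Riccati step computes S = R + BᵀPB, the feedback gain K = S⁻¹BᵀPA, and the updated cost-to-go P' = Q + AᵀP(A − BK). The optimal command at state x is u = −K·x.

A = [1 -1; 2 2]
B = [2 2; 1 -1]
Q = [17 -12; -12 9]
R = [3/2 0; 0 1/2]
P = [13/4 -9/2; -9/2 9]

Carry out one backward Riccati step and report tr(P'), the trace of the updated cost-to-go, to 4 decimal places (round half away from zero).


29.2449

BᵀP = [2.0000 0.0000; 11.0000 -18.0000]
S = R + BᵀPB = [3/2 0; 0 1/2] + [4.0000 4.0000; 4.0000 40.0000] = [5.5000 4.0000; 4.0000 40.5000]
BᵀPA = [2.0000 -2.0000; -25.0000 -47.0000]
K = S⁻¹·BᵀPA = [0.8755 0.5175; -0.7037 -1.2116]
A−BK = [0.6566 0.3881; 0.4208 0.2709]
AᵀP(A−BK) = [1.9054 1.4247; 1.4247 1.3395]
P' = Q + AᵀP(A−BK) = [18.9054 -10.5753; -10.5753 10.3395]
tr(P') = 29.2449


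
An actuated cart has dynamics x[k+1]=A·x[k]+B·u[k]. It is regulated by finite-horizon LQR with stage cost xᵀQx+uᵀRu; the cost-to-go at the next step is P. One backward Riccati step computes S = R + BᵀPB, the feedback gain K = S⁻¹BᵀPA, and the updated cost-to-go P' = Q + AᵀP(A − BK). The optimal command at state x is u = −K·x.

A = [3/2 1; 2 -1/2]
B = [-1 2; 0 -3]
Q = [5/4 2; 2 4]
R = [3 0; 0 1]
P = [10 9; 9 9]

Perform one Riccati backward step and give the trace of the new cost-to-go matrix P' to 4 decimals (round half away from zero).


23.6278

BᵀP = [-10.0000 -9.0000; -7.0000 -9.0000]
S = R + BᵀPB = [3 0; 0 1] + [10.0000 7.0000; 7.0000 13.0000] = [13.0000 7.0000; 7.0000 14.0000]
BᵀPA = [-33.0000 -5.5000; -28.5000 -2.5000]
K = S⁻¹·BᵀPA = [-1.9737 -0.4474; -1.0489 0.0451]
A−BK = [1.6241 0.4624; -1.1466 -0.3647]
AᵀP(A−BK) = [17.4756 3.7726; 3.7726 0.9023]
P' = Q + AᵀP(A−BK) = [18.7256 5.7726; 5.7726 4.9023]
tr(P') = 23.6278


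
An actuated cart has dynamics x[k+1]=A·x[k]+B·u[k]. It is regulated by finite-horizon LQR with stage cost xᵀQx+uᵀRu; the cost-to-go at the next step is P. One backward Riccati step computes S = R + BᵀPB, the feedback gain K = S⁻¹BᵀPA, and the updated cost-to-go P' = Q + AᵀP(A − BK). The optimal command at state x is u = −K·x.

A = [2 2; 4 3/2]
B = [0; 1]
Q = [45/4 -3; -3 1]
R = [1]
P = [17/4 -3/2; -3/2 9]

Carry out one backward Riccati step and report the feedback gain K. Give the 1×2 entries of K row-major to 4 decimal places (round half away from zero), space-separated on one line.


BᵀP = [-1.5000 9.0000]
S = R + BᵀPB = [1] + [9.0000] = [10.0000]
BᵀPA = [33.0000 10.5000]
K = S⁻¹·BᵀPA = [3.3000 1.0500]
A−BK = [2.0000 2.0000; 0.7000 0.4500]
AᵀP(A−BK) = [28.1000 19.8500; 19.8500 17.2250]
P' = Q + AᵀP(A−BK) = [39.3500 16.8500; 16.8500 18.2250]
tr(P') = 57.5750

3.3000 1.0500


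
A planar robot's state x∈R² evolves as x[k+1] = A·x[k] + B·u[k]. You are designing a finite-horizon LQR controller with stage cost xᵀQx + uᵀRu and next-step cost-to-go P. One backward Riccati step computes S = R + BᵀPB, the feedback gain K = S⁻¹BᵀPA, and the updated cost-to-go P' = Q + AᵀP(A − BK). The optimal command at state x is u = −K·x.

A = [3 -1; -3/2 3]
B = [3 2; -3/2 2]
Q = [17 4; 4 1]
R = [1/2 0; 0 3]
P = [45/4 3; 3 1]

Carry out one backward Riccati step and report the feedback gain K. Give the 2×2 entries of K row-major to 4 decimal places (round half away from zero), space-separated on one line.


0.9155 -0.4052 0.0817 0.3327

BᵀP = [29.2500 7.5000; 28.5000 8.0000]
S = R + BᵀPB = [1/2 0; 0 3] + [76.5000 73.5000; 73.5000 73.0000] = [77.0000 73.5000; 73.5000 76.0000]
BᵀPA = [76.5000 -6.7500; 73.5000 -4.5000]
K = S⁻¹·BᵀPA = [0.9155 -0.4052; 0.0817 0.3327]
A−BK = [0.0901 -0.4497; -0.2902 1.7268]
AᵀP(A−BK) = [0.4578 -0.2026; -0.2026 1.0118]
P' = Q + AᵀP(A−BK) = [17.4578 3.7974; 3.7974 2.0118]
tr(P') = 19.4696


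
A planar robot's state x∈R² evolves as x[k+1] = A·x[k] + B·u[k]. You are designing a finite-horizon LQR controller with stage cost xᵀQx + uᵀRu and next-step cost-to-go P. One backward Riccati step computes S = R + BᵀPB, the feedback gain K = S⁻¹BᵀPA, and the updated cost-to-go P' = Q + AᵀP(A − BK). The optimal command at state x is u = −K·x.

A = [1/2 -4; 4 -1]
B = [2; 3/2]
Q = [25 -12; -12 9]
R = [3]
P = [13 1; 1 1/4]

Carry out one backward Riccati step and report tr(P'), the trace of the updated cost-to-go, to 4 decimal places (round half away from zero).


BᵀP = [27.5000 2.3750]
S = R + BᵀPB = [3] + [58.5625] = [61.5625]
BᵀPA = [23.2500 -112.3750]
K = S⁻¹·BᵀPA = [0.3777 -1.8254]
A−BK = [-0.2553 -0.3492; 3.4335 1.7381]
AᵀP(A−BK) = [2.4693 -1.0599; -1.0599 11.1228]
P' = Q + AᵀP(A−BK) = [27.4693 -13.0599; -13.0599 20.1228]
tr(P') = 47.5921

47.5921


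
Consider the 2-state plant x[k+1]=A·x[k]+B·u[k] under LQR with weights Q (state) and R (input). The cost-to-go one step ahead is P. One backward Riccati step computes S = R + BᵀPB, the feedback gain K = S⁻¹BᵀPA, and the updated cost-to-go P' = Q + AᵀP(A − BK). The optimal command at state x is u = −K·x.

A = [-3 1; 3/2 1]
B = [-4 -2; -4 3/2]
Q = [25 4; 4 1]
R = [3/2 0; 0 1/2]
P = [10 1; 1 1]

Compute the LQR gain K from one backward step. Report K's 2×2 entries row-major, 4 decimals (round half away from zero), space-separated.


BᵀP = [-44.0000 -8.0000; -18.5000 -0.5000]
S = R + BᵀPB = [3/2 0; 0 1/2] + [208.0000 76.0000; 76.0000 36.2500] = [209.5000 76.0000; 76.0000 36.7500]
BᵀPA = [120.0000 -52.0000; 54.7500 -19.0000]
K = S⁻¹·BᵀPA = [0.1295 -0.2428; 1.2220 -0.0148]
A−BK = [-0.0380 -0.0010; 0.1849 0.0509]
AᵀP(A−BK) = [0.8064 -0.0486; -0.0486 0.0911]
P' = Q + AᵀP(A−BK) = [25.8064 3.9514; 3.9514 1.0911]
tr(P') = 26.8975

0.1295 -0.2428 1.2220 -0.0148


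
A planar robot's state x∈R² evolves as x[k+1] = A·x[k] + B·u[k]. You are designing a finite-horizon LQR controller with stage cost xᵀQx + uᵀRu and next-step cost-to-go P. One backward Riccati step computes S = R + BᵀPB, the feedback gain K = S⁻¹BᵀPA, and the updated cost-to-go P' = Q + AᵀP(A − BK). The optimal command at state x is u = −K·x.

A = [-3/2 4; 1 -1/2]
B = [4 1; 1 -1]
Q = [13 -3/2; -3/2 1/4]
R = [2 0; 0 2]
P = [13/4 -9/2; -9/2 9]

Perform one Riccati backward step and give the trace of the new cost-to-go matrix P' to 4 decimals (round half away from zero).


18.9288

BᵀP = [8.5000 -9.0000; 7.7500 -13.5000]
S = R + BᵀPB = [2 0; 0 2] + [25.0000 17.5000; 17.5000 21.2500] = [27.0000 17.5000; 17.5000 23.2500]
BᵀPA = [-21.7500 38.5000; -25.1250 37.7500]
K = S⁻¹·BᵀPA = [-0.2053 0.7294; -0.9261 1.0747]
A−BK = [0.2473 0.0078; 0.2792 -0.1547]
AᵀP(A−BK) = [2.0785 -2.5101; -2.5101 3.6003]
P' = Q + AᵀP(A−BK) = [15.0785 -4.0101; -4.0101 3.8503]
tr(P') = 18.9288


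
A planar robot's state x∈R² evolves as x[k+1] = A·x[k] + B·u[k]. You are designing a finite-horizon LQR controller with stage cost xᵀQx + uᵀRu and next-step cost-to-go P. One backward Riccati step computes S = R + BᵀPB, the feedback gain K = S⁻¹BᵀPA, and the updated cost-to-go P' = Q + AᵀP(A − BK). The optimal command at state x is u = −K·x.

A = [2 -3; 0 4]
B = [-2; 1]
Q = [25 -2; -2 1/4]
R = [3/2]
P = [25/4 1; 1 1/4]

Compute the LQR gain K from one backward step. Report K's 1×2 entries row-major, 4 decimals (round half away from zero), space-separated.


-1.0110 1.2088

BᵀP = [-11.5000 -1.7500]
S = R + BᵀPB = [3/2] + [21.2500] = [22.7500]
BᵀPA = [-23.0000 27.5000]
K = S⁻¹·BᵀPA = [-1.0110 1.2088]
A−BK = [-0.0220 -0.5824; 1.0110 2.7912]
AᵀP(A−BK) = [1.7473 -1.6978; -1.6978 3.0082]
P' = Q + AᵀP(A−BK) = [26.7473 -3.6978; -3.6978 3.2582]
tr(P') = 30.0055


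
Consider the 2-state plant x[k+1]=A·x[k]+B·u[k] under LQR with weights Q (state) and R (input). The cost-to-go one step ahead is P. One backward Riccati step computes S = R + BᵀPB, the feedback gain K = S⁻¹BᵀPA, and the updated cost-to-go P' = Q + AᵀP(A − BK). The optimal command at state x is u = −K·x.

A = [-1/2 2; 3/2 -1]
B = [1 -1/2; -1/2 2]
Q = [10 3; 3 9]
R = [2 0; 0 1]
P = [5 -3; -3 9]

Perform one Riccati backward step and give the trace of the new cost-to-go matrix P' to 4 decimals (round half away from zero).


BᵀP = [6.5000 -7.5000; -8.5000 19.5000]
S = R + BᵀPB = [2 0; 0 1] + [10.2500 -18.2500; -18.2500 43.2500] = [12.2500 -18.2500; -18.2500 44.2500]
BᵀPA = [-14.5000 20.5000; 33.5000 -36.5000]
K = S⁻¹·BᵀPA = [-0.1447 1.1531; 0.6974 -0.3493]
A−BK = [-0.0066 0.6722; 0.0329 0.2751]
AᵀP(A−BK) = [0.5395 -0.5789; -0.5789 4.6124]
P' = Q + AᵀP(A−BK) = [10.5395 2.4211; 2.4211 13.6124]
tr(P') = 24.1519

24.1519


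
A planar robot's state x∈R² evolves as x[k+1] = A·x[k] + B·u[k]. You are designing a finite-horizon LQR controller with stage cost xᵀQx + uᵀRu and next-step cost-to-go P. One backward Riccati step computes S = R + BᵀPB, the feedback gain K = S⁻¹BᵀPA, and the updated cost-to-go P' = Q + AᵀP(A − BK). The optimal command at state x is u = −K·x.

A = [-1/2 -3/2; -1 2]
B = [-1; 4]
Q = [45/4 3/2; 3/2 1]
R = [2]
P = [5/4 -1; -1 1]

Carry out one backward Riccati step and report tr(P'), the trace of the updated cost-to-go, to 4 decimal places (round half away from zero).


13.4427

BᵀP = [-5.2500 5.0000]
S = R + BᵀPB = [2] + [25.2500] = [27.2500]
BᵀPA = [-2.3750 17.8750]
K = S⁻¹·BᵀPA = [-0.0872 0.6560]
A−BK = [-0.5872 -0.8440; -0.6514 -0.6239]
AᵀP(A−BK) = [0.1055 -0.0046; -0.0046 1.0872]
P' = Q + AᵀP(A−BK) = [11.3555 1.4954; 1.4954 2.0872]
tr(P') = 13.4427


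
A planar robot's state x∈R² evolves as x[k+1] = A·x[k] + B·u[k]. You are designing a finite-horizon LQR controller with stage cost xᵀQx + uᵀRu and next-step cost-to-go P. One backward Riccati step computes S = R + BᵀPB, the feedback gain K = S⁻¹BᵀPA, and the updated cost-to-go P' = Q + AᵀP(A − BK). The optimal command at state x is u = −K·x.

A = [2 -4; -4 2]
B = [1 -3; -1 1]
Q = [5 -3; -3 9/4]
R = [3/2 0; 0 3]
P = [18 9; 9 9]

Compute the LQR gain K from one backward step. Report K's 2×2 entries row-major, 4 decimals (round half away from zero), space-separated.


3.1525 -0.8136 0.5593 1.0169

BᵀP = [9.0000 0.0000; -45.0000 -18.0000]
S = R + BᵀPB = [3/2 0; 0 3] + [9.0000 -27.0000; -27.0000 117.0000] = [10.5000 -27.0000; -27.0000 120.0000]
BᵀPA = [18.0000 -36.0000; -18.0000 144.0000]
K = S⁻¹·BᵀPA = [3.1525 -0.8136; 0.5593 1.0169]
A−BK = [0.5254 -0.1356; -1.4068 0.1695]
AᵀP(A−BK) = [25.3220 -3.0508; -3.0508 4.2712]
P' = Q + AᵀP(A−BK) = [30.3220 -6.0508; -6.0508 6.5212]
tr(P') = 36.8432


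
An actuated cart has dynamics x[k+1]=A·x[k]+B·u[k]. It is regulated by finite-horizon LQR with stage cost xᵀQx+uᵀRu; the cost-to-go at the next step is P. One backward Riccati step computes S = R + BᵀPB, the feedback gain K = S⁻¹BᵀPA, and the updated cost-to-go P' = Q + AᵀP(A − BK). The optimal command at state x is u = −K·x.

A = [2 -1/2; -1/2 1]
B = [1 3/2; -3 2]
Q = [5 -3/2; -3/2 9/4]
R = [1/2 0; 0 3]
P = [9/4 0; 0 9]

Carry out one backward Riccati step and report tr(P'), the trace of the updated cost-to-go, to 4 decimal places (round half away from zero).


BᵀP = [2.2500 -27.0000; 3.3750 18.0000]
S = R + BᵀPB = [1/2 0; 0 3] + [83.2500 -50.6250; -50.6250 41.0625] = [83.7500 -50.6250; -50.6250 44.0625]
BᵀPA = [18.0000 -28.1250; -2.2500 16.3125]
K = S⁻¹·BᵀPA = [0.6025 -0.3667; 0.6412 -0.0511]
A−BK = [0.4358 -0.0565; 0.0252 0.0021]
AᵀP(A−BK) = [1.8477 -0.2638; -0.2638 0.0823]
P' = Q + AᵀP(A−BK) = [6.8477 -1.7638; -1.7638 2.3323]
tr(P') = 9.1800

9.1800


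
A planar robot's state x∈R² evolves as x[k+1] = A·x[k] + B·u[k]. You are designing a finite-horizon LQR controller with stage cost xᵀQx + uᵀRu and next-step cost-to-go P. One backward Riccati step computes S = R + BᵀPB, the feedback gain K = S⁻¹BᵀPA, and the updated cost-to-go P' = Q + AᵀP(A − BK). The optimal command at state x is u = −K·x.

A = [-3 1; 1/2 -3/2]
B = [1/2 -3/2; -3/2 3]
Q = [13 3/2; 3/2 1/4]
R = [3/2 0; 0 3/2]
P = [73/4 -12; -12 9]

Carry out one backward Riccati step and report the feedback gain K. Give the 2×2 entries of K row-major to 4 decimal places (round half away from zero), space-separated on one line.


BᵀP = [27.1250 -19.5000; -63.3750 45.0000]
S = R + BᵀPB = [3/2 0; 0 3/2] + [42.8125 -99.1875; -99.1875 230.0625] = [44.3125 -99.1875; -99.1875 231.5625]
BᵀPA = [-91.1250 56.3750; 212.6250 -130.8750]
K = S⁻¹·BᵀPA = [-0.0269 0.1730; 0.9067 -0.4911]
A−BK = [-1.6265 0.1769; -2.2604 0.2327]
AᵀP(A−BK) = [7.2624 -1.3196; -1.3196 0.4771]
P' = Q + AᵀP(A−BK) = [20.2624 0.1804; 0.1804 0.7271]
tr(P') = 20.9896

-0.0269 0.1730 0.9067 -0.4911


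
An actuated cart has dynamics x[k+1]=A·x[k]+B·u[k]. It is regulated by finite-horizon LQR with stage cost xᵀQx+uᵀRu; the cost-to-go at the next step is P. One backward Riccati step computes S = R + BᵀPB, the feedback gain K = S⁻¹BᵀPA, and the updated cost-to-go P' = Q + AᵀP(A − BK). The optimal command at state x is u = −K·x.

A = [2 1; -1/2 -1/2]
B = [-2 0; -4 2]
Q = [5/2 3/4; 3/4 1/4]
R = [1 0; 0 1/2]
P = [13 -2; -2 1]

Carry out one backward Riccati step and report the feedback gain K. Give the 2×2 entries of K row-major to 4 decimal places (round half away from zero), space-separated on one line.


BᵀP = [-18.0000 0.0000; -4.0000 2.0000]
S = R + BᵀPB = [1 0; 0 1/2] + [36.0000 0.0000; 0.0000 4.0000] = [37.0000 0.0000; 0.0000 4.5000]
BᵀPA = [-36.0000 -18.0000; -9.0000 -5.0000]
K = S⁻¹·BᵀPA = [-0.9730 -0.4865; -2.0000 -1.1111]
A−BK = [0.0541 0.0270; -0.3919 -0.2237]
AᵀP(A−BK) = [3.2230 1.7365; 1.7365 0.9377]
P' = Q + AᵀP(A−BK) = [5.7230 2.4865; 2.4865 1.1877]
tr(P') = 6.9107

-0.9730 -0.4865 -2.0000 -1.1111


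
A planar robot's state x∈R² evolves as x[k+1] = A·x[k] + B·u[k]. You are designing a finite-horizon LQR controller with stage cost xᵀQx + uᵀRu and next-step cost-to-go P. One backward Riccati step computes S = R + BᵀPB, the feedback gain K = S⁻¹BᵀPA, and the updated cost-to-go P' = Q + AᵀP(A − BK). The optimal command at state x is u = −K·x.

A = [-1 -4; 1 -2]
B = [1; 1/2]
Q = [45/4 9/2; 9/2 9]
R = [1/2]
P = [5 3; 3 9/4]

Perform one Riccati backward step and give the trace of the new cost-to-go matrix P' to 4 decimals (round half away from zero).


28.4362

BᵀP = [6.5000 4.1250]
S = R + BᵀPB = [1/2] + [8.5625] = [9.0625]
BᵀPA = [-2.3750 -34.2500]
K = S⁻¹·BᵀPA = [-0.2621 -3.7793]
A−BK = [-0.7379 -0.2207; 1.1310 -0.1103]
AᵀP(A−BK) = [0.6276 0.5241; 0.5241 7.5586]
P' = Q + AᵀP(A−BK) = [11.8776 5.0241; 5.0241 16.5586]
tr(P') = 28.4362


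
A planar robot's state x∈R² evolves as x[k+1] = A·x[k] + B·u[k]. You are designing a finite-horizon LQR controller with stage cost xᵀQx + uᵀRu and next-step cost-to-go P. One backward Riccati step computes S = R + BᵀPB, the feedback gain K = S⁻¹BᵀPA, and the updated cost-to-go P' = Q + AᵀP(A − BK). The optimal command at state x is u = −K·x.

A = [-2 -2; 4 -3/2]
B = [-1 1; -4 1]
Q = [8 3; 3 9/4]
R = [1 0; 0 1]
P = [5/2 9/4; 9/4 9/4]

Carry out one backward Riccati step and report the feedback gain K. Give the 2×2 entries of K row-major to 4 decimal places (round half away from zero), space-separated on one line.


-0.4473 0.5435 -0.1636 -0.3790

BᵀP = [-11.5000 -11.2500; 4.7500 4.5000]
S = R + BᵀPB = [1 0; 0 1] + [56.5000 -22.7500; -22.7500 9.2500] = [57.5000 -22.7500; -22.7500 10.2500]
BᵀPA = [-22.0000 39.8750; 8.5000 -16.2500]
K = S⁻¹·BᵀPA = [-0.4473 0.5435; -0.1636 -0.3790]
A−BK = [-2.2837 -1.0775; 2.3742 1.0531]
AᵀP(A−BK) = [1.5492 0.4291; 0.4291 0.7306]
P' = Q + AᵀP(A−BK) = [9.5492 3.4291; 3.4291 2.9806]
tr(P') = 12.5298


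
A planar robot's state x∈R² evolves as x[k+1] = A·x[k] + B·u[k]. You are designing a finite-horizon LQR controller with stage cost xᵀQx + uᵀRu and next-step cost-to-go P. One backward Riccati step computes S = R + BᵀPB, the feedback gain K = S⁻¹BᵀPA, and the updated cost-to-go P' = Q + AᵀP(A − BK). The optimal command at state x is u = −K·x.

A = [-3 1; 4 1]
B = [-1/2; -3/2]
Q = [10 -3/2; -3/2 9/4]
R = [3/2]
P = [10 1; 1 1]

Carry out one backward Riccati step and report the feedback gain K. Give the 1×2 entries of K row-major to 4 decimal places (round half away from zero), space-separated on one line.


BᵀP = [-6.5000 -2.0000]
S = R + BᵀPB = [3/2] + [6.2500] = [7.7500]
BᵀPA = [11.5000 -8.5000]
K = S⁻¹·BᵀPA = [1.4839 -1.0968]
A−BK = [-2.2581 0.4516; 6.2258 -0.6452]
AᵀP(A−BK) = [64.9355 -12.3871; -12.3871 3.6774]
P' = Q + AᵀP(A−BK) = [74.9355 -13.8871; -13.8871 5.9274]
tr(P') = 80.8629

1.4839 -1.0968


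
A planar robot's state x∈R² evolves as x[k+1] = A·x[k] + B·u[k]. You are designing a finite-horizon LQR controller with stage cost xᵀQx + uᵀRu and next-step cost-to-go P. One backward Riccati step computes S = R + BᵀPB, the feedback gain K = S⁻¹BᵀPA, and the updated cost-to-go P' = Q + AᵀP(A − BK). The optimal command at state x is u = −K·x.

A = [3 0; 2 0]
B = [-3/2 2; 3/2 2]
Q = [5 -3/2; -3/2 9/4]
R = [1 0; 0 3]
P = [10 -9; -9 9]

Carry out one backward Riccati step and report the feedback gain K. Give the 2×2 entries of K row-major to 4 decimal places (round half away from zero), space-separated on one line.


BᵀP = [-28.5000 27.0000; 2.0000 0.0000]
S = R + BᵀPB = [1 0; 0 3] + [83.2500 -3.0000; -3.0000 4.0000] = [84.2500 -3.0000; -3.0000 7.0000]
BᵀPA = [-31.5000 0.0000; 6.0000 0.0000]
K = S⁻¹·BᵀPA = [-0.3487 0.0000; 0.7077 0.0000]
A−BK = [1.0616 0.0000; 1.1076 0.0000]
AᵀP(A−BK) = [2.7701 0.0000; 0.0000 0.0000]
P' = Q + AᵀP(A−BK) = [7.7701 -1.5000; -1.5000 2.2500]
tr(P') = 10.0201

-0.3487 0.0000 0.7077 0.0000


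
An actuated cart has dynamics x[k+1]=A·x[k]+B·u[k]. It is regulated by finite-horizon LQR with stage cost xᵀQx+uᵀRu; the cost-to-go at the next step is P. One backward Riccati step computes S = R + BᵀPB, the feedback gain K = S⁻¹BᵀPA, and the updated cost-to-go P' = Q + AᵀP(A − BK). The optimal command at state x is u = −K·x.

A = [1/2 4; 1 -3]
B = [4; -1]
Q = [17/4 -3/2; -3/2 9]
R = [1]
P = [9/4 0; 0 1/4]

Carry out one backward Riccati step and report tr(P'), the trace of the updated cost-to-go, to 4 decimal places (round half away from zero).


15.5709

BᵀP = [9.0000 -0.2500]
S = R + BᵀPB = [1] + [36.2500] = [37.2500]
BᵀPA = [4.2500 36.7500]
K = S⁻¹·BᵀPA = [0.1141 0.9866]
A−BK = [0.0436 0.0537; 1.1141 -2.0134]
AᵀP(A−BK) = [0.3276 -0.4430; -0.4430 1.9933]
P' = Q + AᵀP(A−BK) = [4.5776 -1.9430; -1.9430 10.9933]
tr(P') = 15.5709


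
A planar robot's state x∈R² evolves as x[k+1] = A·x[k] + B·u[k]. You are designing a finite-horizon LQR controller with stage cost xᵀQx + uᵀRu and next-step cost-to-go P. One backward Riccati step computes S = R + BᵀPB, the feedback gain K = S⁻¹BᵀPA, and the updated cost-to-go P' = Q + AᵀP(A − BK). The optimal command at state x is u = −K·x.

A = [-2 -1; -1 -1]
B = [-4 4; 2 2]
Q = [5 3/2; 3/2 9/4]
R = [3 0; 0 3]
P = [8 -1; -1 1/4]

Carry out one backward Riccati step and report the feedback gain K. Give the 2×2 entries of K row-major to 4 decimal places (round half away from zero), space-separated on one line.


0.1833 0.0544 -0.2863 -0.1689

BᵀP = [-34.0000 4.5000; 30.0000 -3.5000]
S = R + BᵀPB = [3 0; 0 3] + [145.0000 -127.0000; -127.0000 113.0000] = [148.0000 -127.0000; -127.0000 116.0000]
BᵀPA = [63.5000 29.5000; -56.5000 -26.5000]
K = S⁻¹·BᵀPA = [0.1833 0.0544; -0.2863 -0.1689]
A−BK = [-0.1213 -0.1068; -0.7940 -0.7709]
AᵀP(A−BK) = [0.4295 0.2534; 0.2534 0.1696]
P' = Q + AᵀP(A−BK) = [5.4295 1.7534; 1.7534 2.4196]
tr(P') = 7.8491


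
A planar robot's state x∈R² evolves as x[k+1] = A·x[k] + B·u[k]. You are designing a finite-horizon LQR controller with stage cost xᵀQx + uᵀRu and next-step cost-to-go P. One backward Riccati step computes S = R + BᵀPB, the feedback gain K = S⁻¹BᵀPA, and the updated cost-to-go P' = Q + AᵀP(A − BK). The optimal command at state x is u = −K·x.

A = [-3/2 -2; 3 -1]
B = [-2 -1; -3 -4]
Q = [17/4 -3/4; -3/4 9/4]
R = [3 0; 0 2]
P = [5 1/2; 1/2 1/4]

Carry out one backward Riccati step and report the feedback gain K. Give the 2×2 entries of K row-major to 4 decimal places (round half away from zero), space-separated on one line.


0.5455 0.6680 -0.2727 0.2095

BᵀP = [-11.5000 -1.7500; -7.0000 -1.5000]
S = R + BᵀPB = [3 0; 0 2] + [28.2500 18.5000; 18.5000 13.0000] = [31.2500 18.5000; 18.5000 15.0000]
BᵀPA = [12.0000 24.7500; 6.0000 15.5000]
K = S⁻¹·BᵀPA = [0.5455 0.6680; -0.2727 0.2095]
A−BK = [-0.6818 -0.4545; 3.5455 1.8419]
AᵀP(A−BK) = [4.0909 2.7273; 2.7273 2.4704]
P' = Q + AᵀP(A−BK) = [8.3409 1.9773; 1.9773 4.7204]
tr(P') = 13.0613


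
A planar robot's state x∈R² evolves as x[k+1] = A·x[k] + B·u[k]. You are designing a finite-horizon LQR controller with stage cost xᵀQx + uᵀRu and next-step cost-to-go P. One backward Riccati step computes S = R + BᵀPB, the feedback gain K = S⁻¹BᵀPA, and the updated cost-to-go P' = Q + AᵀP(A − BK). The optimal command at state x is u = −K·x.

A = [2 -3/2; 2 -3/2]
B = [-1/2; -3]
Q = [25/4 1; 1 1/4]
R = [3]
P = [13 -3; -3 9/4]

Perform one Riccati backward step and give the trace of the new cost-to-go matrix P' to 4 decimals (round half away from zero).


61.6116

BᵀP = [2.5000 -5.2500]
S = R + BᵀPB = [3] + [14.5000] = [17.5000]
BᵀPA = [-5.5000 4.1250]
K = S⁻¹·BᵀPA = [-0.3143 0.2357]
A−BK = [1.8429 -1.3821; 1.0571 -0.7929]
AᵀP(A−BK) = [35.2714 -26.4536; -26.4536 19.8402]
P' = Q + AᵀP(A−BK) = [41.5214 -25.4536; -25.4536 20.0902]
tr(P') = 61.6116


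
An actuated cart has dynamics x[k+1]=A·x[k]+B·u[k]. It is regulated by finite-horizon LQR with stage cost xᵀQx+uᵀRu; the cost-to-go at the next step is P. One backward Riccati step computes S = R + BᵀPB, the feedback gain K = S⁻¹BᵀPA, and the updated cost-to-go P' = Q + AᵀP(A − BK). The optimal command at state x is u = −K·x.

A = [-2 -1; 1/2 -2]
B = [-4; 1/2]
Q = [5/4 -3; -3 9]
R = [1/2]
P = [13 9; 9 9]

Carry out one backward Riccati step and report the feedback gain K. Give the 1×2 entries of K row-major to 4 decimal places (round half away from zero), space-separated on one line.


BᵀP = [-47.5000 -31.5000]
S = R + BᵀPB = [1/2] + [174.2500] = [174.7500]
BᵀPA = [79.2500 110.5000]
K = S⁻¹·BᵀPA = [0.4535 0.6323]
A−BK = [-0.1860 1.5293; 0.2732 -2.3162]
AᵀP(A−BK) = [0.3097 -1.6123; -1.6123 15.1273]
P' = Q + AᵀP(A−BK) = [1.5597 -4.6123; -4.6123 24.1273]
tr(P') = 25.6871

0.4535 0.6323


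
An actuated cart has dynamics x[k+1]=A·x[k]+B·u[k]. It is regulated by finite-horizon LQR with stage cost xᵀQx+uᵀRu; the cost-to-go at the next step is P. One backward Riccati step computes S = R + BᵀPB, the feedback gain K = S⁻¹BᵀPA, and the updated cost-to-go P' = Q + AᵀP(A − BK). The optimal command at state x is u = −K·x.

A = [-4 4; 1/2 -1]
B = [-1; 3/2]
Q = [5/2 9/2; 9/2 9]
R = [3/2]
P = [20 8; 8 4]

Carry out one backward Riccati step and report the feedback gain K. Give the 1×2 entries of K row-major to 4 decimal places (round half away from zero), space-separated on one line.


4.7692 -4.6154

BᵀP = [-8.0000 -2.0000]
S = R + BᵀPB = [3/2] + [5.0000] = [6.5000]
BᵀPA = [31.0000 -30.0000]
K = S⁻¹·BᵀPA = [4.7692 -4.6154]
A−BK = [0.7692 -0.6154; -6.6538 5.9231]
AᵀP(A−BK) = [141.1538 -130.9231; -130.9231 121.5385]
P' = Q + AᵀP(A−BK) = [143.6538 -126.4231; -126.4231 130.5385]
tr(P') = 274.1923


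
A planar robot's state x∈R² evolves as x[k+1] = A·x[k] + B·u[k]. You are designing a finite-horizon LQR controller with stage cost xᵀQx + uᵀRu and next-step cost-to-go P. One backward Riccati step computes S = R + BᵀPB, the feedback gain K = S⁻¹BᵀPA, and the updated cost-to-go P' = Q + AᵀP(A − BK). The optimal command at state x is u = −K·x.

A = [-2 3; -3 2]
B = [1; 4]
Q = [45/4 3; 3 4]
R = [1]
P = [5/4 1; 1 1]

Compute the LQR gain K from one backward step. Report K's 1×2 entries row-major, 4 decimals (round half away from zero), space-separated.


-0.9714 0.9810

BᵀP = [5.2500 5.0000]
S = R + BᵀPB = [1] + [25.2500] = [26.2500]
BᵀPA = [-25.5000 25.7500]
K = S⁻¹·BᵀPA = [-0.9714 0.9810]
A−BK = [-1.0286 2.0190; 0.8857 -1.9238]
AᵀP(A−BK) = [1.2286 -1.4857; -1.4857 1.9905]
P' = Q + AᵀP(A−BK) = [12.4786 1.5143; 1.5143 5.9905]
tr(P') = 18.4690


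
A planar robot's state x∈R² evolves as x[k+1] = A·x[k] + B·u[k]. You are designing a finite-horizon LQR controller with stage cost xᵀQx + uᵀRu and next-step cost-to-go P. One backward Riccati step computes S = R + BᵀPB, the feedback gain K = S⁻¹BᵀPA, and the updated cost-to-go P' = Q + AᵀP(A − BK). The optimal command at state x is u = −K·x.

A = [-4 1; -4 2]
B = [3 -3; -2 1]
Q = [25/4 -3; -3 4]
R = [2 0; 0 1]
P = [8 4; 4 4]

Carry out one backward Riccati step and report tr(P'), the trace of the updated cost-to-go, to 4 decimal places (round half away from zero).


BᵀP = [16.0000 4.0000; -20.0000 -8.0000]
S = R + BᵀPB = [2 0; 0 1] + [40.0000 -44.0000; -44.0000 52.0000] = [42.0000 -44.0000; -44.0000 53.0000]
BᵀPA = [-80.0000 24.0000; 112.0000 -36.0000]
K = S⁻¹·BᵀPA = [2.3724 -1.0759; 4.0828 -1.5724]
A−BK = [1.1310 -0.4897; -3.3379 1.4207]
AᵀP(A−BK) = [52.5241 -21.9586; -21.9586 9.2138]
P' = Q + AᵀP(A−BK) = [58.7741 -24.9586; -24.9586 13.2138]
tr(P') = 71.9879

71.9879


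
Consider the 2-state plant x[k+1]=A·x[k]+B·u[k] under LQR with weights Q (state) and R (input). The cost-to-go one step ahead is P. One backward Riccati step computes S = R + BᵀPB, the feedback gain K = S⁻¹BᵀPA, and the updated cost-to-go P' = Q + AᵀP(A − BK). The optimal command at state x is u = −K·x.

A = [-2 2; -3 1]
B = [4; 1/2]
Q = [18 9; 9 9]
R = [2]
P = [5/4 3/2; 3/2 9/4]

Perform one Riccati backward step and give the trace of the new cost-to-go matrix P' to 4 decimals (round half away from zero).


BᵀP = [5.7500 7.1250]
S = R + BᵀPB = [2] + [26.5625] = [28.5625]
BᵀPA = [-32.8750 18.6250]
K = S⁻¹·BᵀPA = [-1.1510 0.6521]
A−BK = [2.6039 -0.6083; -2.4245 0.6740]
AᵀP(A−BK) = [5.4114 -2.3129; -2.3129 1.1050]
P' = Q + AᵀP(A−BK) = [23.4114 6.6871; 6.6871 10.1050]
tr(P') = 33.5164

33.5164


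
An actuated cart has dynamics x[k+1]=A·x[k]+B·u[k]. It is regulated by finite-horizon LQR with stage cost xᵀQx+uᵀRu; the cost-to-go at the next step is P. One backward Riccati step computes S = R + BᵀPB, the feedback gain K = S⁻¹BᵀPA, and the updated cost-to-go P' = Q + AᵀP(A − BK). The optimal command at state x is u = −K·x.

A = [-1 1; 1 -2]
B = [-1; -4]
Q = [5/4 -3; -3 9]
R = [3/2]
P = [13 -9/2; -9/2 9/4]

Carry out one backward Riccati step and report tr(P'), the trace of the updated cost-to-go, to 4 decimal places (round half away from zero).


BᵀP = [5.0000 -4.5000]
S = R + BᵀPB = [3/2] + [13.0000] = [14.5000]
BᵀPA = [-9.5000 14.0000]
K = S⁻¹·BᵀPA = [-0.6552 0.9655]
A−BK = [-1.6552 1.9655; -1.6207 1.8621]
AᵀP(A−BK) = [18.0259 -21.8276; -21.8276 26.4828]
P' = Q + AᵀP(A−BK) = [19.2759 -24.8276; -24.8276 35.4828]
tr(P') = 54.7586

54.7586


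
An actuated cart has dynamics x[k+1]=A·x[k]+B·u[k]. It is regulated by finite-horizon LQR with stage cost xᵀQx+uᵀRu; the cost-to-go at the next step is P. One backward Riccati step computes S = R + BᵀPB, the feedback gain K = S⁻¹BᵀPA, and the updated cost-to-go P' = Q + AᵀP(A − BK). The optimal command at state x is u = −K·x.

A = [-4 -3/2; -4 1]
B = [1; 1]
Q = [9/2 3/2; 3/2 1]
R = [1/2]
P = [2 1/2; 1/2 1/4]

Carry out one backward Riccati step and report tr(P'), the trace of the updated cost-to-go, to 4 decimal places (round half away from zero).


BᵀP = [2.5000 0.7500]
S = R + BᵀPB = [1/2] + [3.2500] = [3.7500]
BᵀPA = [-13.0000 -3.0000]
K = S⁻¹·BᵀPA = [-3.4667 -0.8000]
A−BK = [-0.5333 -0.7000; -0.5333 1.8000]
AᵀP(A−BK) = [6.9333 1.6000; 1.6000 0.8500]
P' = Q + AᵀP(A−BK) = [11.4333 3.1000; 3.1000 1.8500]
tr(P') = 13.2833

13.2833


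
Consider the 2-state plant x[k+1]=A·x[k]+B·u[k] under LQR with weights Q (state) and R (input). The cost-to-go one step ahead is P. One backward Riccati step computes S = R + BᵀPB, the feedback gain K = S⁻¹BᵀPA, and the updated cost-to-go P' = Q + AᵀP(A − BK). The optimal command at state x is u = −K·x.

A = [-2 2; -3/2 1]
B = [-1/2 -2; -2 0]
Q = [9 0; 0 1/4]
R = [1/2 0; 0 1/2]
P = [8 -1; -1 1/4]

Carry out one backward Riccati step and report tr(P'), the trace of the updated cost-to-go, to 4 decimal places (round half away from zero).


BᵀP = [-2.0000 0.0000; -16.0000 2.0000]
S = R + BᵀPB = [1/2 0; 0 1/2] + [1.0000 4.0000; 4.0000 32.0000] = [1.5000 4.0000; 4.0000 32.5000]
BᵀPA = [4.0000 -4.0000; 29.0000 -30.0000]
K = S⁻¹·BᵀPA = [0.4275 -0.3053; 0.8397 -0.8855]
A−BK = [-0.1069 0.0763; -0.6450 0.3893]
AᵀP(A−BK) = [0.5014 -0.4742; -0.4742 0.4637]
P' = Q + AᵀP(A−BK) = [9.5014 -0.4742; -0.4742 0.7137]
tr(P') = 10.2152

10.2152


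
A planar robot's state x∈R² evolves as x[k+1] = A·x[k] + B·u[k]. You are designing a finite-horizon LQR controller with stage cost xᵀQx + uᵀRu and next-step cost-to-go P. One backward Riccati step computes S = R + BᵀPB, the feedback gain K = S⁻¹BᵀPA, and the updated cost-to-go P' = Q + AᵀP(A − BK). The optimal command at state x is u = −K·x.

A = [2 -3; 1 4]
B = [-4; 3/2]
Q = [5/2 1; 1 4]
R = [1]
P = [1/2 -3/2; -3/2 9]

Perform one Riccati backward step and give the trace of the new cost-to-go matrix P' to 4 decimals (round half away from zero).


19.1415

BᵀP = [-4.2500 19.5000]
S = R + BᵀPB = [1] + [46.2500] = [47.2500]
BᵀPA = [11.0000 90.7500]
K = S⁻¹·BᵀPA = [0.2328 1.9206]
A−BK = [2.9312 4.6825; 0.6508 1.1190]
AᵀP(A−BK) = [2.4392 4.3730; 4.3730 10.2024]
P' = Q + AᵀP(A−BK) = [4.9392 5.3730; 5.3730 14.2024]
tr(P') = 19.1415
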